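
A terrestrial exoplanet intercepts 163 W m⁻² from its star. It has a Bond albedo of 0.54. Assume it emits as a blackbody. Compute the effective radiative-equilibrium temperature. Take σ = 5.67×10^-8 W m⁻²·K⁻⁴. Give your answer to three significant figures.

Averaging over the sphere, the absorbed flux is S(1−α)/4 = 18.74 W m⁻².
Balancing against σT⁴: T = (18.74/5.67×10⁻⁸)^(1/4) = 134.8 K.

135 K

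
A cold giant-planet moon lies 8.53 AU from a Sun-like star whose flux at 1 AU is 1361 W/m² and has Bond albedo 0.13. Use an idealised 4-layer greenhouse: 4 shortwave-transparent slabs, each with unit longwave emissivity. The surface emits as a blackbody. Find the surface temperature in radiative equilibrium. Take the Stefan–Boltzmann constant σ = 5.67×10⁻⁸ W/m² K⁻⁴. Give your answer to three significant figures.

Irradiance scales as 1/d², so S = 1361 W/m² × (1/8.53)² = 18.71 W/m².
OLR = S(1−α)/4 = 4.068 W/m²; the top layer radiates at T_e = 92.04 K.
For an N-layer opaque stack, T_s⁴ = (N+1)T_e⁴, hence T_s = (5)^(1/4)×92.04 K = 137.6 K.

138 K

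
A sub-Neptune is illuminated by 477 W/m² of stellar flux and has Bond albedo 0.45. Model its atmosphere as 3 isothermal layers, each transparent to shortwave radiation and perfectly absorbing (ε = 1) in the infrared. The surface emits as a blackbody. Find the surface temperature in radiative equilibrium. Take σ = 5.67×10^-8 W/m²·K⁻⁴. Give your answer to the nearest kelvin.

261 K

The effective emission temperature is T_e = [S(1−α)/(4σ)]^¼ = 184.4 K.
With N = 3 opaque layers, T_s = (N+1)^(1/4)·T_e = 4^(1/4)·184.4 = 260.8 K.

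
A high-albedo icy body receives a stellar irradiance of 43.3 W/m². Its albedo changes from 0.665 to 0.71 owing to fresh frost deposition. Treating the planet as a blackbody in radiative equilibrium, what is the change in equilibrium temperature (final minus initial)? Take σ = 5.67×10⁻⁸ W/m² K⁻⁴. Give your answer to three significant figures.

-3.17 kelvin

Before: T₁ = [43.30·0.335/(4σ)]^(1/4) = 89.43 K.
With α = 0.71, T₂ = 86.26 K.
Change: 86.26 − 89.43 = -3.168 K.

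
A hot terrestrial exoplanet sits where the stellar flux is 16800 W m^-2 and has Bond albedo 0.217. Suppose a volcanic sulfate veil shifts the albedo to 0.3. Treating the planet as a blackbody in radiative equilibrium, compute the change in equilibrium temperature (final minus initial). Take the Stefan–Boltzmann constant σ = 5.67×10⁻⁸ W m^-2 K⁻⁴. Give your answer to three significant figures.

Before: T₁ = [16800·0.783/(4σ)]^(1/4) = 490.7 K.
Final:   T₂ = [S(1−0.3)/(4σ)]^(1/4) = 477.2 K.
ΔT = T₂ − T₁ = -13.56 K.

-13.6 K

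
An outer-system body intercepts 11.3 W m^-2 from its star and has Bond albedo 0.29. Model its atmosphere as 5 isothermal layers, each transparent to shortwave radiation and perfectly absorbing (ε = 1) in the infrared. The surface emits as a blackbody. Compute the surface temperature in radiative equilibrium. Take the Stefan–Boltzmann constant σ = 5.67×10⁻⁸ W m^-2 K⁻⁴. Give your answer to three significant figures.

121 kelvin

Top-of-atmosphere balance: σT_e⁴ = S(1−α)/4 = 2.006 W m^-2 → T_e = 77.12 K.
With N = 5 opaque layers, T_s = (N+1)^(1/4)·T_e = 6^(1/4)·77.12 = 120.7 K.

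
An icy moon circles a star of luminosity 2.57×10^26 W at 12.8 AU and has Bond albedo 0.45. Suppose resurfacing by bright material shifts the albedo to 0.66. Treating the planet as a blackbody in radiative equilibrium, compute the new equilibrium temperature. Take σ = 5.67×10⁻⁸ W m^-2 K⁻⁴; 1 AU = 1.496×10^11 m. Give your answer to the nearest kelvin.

54 kelvin

d = 12.8 × 1.496×10^11 m = 1.915×10^12 m.
Flux at the orbit: S = L/(4πd²) = 2.57×10^26/(4π·(1.91×10^12)²) = 5.578 W m^-2.
T₂ = [S(1−α₂)/(4σ)]^(1/4) = [5.578·0.34/(4σ)]^(1/4) = 53.77 K.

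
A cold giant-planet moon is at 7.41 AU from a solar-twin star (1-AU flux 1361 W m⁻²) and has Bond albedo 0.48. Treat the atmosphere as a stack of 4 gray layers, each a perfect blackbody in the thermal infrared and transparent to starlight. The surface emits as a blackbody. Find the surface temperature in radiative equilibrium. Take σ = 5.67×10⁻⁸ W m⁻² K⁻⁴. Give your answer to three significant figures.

Flux at the orbit: S = 1361/(7.41)² = 24.79 W m⁻².
Top-of-atmosphere balance: σT_e⁴ = S(1−α)/4 = 3.222 W m⁻² → T_e = 86.83 K.
Layer-by-layer balance gives σT_s⁴ = (N+1)σT_e⁴, so T_s = 5^¼·86.83 = 129.8 K.

130 K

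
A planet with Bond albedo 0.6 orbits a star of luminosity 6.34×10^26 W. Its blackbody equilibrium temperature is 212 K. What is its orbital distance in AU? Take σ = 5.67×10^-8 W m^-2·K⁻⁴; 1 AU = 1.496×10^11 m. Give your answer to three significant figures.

1.40 AU

Required flux: S = 4σT⁴/(1−α) = 1145 W m^-2.
S = L/(4πd²) → d = √(L/4πS) = √(6.34×10^26/(4π·1145)) = 2.099×10^11 m = 1.403 AU.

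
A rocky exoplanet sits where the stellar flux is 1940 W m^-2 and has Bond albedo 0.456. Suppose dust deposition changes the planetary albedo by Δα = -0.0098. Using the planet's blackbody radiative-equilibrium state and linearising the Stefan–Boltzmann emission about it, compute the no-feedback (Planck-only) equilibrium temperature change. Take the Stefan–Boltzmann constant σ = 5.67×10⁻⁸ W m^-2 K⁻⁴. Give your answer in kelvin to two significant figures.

Reference equilibrium: T_e = [S(1−α)/(4σ)]^(1/4) = 261.2 K.
ΔF = −(S/4)Δα = −(1940/4)×(-0.0098) = 4.753 W m^-2.
Planck response: λ_P = 4σT_e³ = 4·5.67×10⁻⁸·(261.2)³ = 4.041 W m^-2/K.
So ΔT₀ = 4.753/4.041 = 1.18 K.

1.2 K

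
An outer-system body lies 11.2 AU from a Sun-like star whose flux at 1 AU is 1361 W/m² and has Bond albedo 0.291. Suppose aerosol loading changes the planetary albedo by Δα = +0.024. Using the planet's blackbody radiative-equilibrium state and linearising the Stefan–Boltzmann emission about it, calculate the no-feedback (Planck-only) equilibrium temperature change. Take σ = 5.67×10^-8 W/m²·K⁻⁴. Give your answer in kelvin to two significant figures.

-0.65 K

By the inverse-square law, S = 1361/11.2² = 10.85 W/m².
Unperturbed T_e = [10.85·(1−0.291)/(4σ)]^¼ = 76.31 K.
The change in absorbed flux is Δ[S(1−α)/4] = −SΔα/4 = -0.06510 W/m².
Linearising σT⁴ gives d(σT⁴)/dT = 4σT_e³ = 0.1008 W/m² per K.
So ΔT₀ = -0.06510/0.1008 = -0.646 K.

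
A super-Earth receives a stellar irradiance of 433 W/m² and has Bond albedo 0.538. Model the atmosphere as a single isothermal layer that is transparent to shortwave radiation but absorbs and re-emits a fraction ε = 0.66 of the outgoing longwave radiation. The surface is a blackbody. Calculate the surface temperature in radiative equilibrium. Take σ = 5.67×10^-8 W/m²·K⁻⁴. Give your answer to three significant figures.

190 K

The planet radiates to space at T_e = [S(1−α)/(4σ)]^(1/4) = 172.3 K.
Surface balance with a leaky layer gives σT_s⁴ = σT_e⁴·2/(2−ε), so T_s = T_e·[2/(2−0.66)]^(1/4) = 190.5 K.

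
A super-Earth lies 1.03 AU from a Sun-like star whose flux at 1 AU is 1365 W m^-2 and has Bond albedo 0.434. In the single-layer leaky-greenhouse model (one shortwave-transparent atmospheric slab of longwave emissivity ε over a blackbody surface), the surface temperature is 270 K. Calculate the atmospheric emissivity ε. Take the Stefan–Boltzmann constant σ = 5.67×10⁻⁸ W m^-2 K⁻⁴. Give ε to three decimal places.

0.792

Flux at the orbit: S = 1365/(1.03)² = 1287 W m^-2.
TOA balance gives T_e = 238.0 K.
Since (2−ε)/2 = (T_e/T_s)⁴ = 0.6042, ε = 0.7916.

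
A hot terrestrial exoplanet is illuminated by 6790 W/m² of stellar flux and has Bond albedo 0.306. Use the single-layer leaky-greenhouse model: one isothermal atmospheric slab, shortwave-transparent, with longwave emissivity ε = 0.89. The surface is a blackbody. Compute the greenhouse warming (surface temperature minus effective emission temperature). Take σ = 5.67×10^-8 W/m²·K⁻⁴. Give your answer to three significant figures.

60.2 K

The planet radiates to space at T_e = [S(1−α)/(4σ)]^(1/4) = 379.7 K.
For a single slab of emissivity ε, T_s⁴ = 2T_e⁴/(2−ε); thus T_s = 379.7·(1.802)^(1/4) = 439.9 K.
Greenhouse warming: T_s − T_e = 60.21 K.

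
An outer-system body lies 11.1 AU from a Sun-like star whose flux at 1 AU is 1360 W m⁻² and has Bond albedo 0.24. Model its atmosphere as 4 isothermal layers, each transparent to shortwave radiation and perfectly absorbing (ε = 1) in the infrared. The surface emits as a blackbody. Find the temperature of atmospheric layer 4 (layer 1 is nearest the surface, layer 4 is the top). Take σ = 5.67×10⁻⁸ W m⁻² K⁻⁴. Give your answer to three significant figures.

Flux at the orbit: S = 1360/(11.1)² = 11.04 W m⁻².
The effective emission temperature is T_e = [S(1−α)/(4σ)]^¼ = 77.99 K.
Each opaque layer satisfies 2T_j⁴ = T_{j−1}⁴ + T_{j+1}⁴, giving T_k⁴ = (N+1−k)T_e⁴.
With k = 4: T_4 = (4+1−4)^¼·77.99 K = 77.99 K.

78.0 K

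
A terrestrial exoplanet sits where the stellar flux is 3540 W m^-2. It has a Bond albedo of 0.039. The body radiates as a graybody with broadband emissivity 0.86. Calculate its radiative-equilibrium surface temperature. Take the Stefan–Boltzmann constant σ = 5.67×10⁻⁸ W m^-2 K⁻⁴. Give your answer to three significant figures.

Absorbed flux (global mean): S(1−α)/4 = 3540·0.961/4 = 850.5 W m^-2.
Equating to εσT⁴ with ε = 0.86: T = (850.5/0.86σ)^(1/4) = 363.4 K.

363 kelvin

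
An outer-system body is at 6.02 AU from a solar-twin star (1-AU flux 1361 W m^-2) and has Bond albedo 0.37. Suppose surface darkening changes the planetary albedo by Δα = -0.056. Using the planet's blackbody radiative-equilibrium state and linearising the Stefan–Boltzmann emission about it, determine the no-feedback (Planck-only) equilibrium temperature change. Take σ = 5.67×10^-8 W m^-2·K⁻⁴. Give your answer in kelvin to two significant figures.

Irradiance scales as 1/d², so S = 1361 W m^-2 × (1/6.02)² = 37.55 W m^-2.
Reference equilibrium: T_e = [S(1−α)/(4σ)]^(1/4) = 101.1 K.
ΔF = −(S/4)Δα = −(37.55/4)×(-0.056) = 0.5258 W m^-2.
Planck response: λ_P = 4σT_e³ = 4·5.67×10⁻⁸·(101.1)³ = 0.2341 W m^-2/K.
ΔT₀ = ΔF/λ_P = 0.5258/0.2341 = 2.25 K.

2.2 kelvin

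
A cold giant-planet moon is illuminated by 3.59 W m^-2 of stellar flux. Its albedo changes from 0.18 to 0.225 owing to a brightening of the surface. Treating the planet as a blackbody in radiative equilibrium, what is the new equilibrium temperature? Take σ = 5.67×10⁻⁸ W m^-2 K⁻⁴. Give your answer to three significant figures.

New equilibrium: T₂ = [(1−0.225)·3.590/(4σ)]^(1/4) = 59.18 K.

59.2 kelvin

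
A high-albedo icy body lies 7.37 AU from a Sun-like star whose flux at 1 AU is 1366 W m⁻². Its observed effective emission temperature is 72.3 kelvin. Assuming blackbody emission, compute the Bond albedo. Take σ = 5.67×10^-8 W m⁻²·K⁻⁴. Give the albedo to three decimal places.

Irradiance scales as 1/d², so S = 1366 W m⁻² × (1/7.37)² = 25.15 W m⁻².
Energy balance: S(1−α)/4 = σT⁴, so 1−α = 4σT⁴/S.
σT⁴ = 1.549 W m⁻², so 4σT⁴ = 6.197 W m⁻².
Hence α = 1 − 6.197/25.15 = 0.7536.

0.754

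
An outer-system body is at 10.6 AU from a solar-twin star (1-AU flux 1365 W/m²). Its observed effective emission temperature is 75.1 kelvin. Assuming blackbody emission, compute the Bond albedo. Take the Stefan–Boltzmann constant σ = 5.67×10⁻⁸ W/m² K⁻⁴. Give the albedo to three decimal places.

0.406

Irradiance scales as 1/d², so S = 1365 W/m² × (1/10.6)² = 12.15 W/m².
Energy balance: S(1−α)/4 = σT⁴, so 1−α = 4σT⁴/S.
σT⁴ = 1.804 W/m², so 4σT⁴ = 7.214 W/m².
1−α = 7.214/12.15 = 0.5939, so α = 0.4061.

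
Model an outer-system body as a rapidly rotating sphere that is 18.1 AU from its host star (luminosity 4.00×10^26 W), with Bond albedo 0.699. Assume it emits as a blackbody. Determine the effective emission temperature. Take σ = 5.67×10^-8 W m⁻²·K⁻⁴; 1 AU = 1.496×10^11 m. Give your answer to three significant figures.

49.0 kelvin

d = 18.1 × 1.496×10^11 m = 2.708×10^12 m.
Flux at the orbit: S = L/(4πd²) = 4.00×10^26/(4π·(2.71×10^12)²) = 4.341 W m⁻².
The planet absorbs (1−α)S over its disc πR² and re-emits over 4πR², so the mean absorbed flux is (1−0.699)·4.341/4 = 0.3267 W m⁻².
Balancing against σT⁴: T = (0.3267/5.67×10⁻⁸)^(1/4) = 48.99 K.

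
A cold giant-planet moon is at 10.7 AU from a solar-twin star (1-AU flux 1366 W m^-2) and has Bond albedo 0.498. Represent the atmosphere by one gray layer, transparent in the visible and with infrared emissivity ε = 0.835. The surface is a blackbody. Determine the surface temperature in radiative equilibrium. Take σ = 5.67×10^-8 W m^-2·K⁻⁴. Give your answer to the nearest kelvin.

By the inverse-square law, S = 1366/10.7² = 11.93 W m^-2.
The planet radiates to space at T_e = [S(1−α)/(4σ)]^(1/4) = 71.69 K.
The surface balance (absorbed SW + ε·downward IR = σT_s⁴) with T_a⁴ = T_s⁴/2 reduces to T_s = T_e·[2/(2−ε)]^¼ = 82.06 K.

82 K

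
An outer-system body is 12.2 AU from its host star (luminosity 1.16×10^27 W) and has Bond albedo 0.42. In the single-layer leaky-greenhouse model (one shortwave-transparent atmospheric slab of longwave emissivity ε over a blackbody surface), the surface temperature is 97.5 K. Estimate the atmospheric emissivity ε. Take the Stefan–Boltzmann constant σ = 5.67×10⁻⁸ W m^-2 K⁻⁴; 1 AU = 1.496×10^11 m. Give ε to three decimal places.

0.432

Orbital distance: d = 12.2 AU = 1.825×10^12 m.
Flux at the orbit: S = L/(4πd²) = 1.16×10^27/(4π·(1.83×10^12)²) = 27.71 W m^-2.
Effective temperature: T_e = [S(1−α)/(4σ)]^(1/4) = 91.75 K.
T_s⁴ = T_e⁴·2/(2−ε) → ε = 2 − 2(T_e/T_s)⁴ = 2 − 2·(91.75/97.5)⁴ = 0.4316.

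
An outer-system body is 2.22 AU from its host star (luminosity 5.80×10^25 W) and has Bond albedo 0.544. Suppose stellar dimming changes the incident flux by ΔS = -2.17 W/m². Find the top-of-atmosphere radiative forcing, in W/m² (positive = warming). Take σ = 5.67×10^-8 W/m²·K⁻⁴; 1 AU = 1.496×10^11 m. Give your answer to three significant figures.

d = 2.22 × 1.496×10^11 m = 3.321×10^11 m.
Spreading L over a sphere of radius d: S = 5.80×10^25/(4π·3.32×10^11²) = 41.85 W/m².
Only a fraction (1−α) is absorbed and it's spread over 4πR², so ΔF = (1−α)ΔS/4 = -0.2474 W/m².

-0.247 W/m²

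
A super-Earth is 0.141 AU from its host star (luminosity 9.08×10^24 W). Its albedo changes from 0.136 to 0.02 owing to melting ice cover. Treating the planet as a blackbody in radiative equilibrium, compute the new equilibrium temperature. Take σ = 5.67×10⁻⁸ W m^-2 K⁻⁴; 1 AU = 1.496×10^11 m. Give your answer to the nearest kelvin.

289 K

Orbital distance: d = 0.141 AU = 2.109×10^10 m.
Spreading L over a sphere of radius d: S = 9.08×10^24/(4π·2.11×10^10²) = 1624 W m^-2.
With the new albedo, S(1−α₂)/4 = 397.9 W m^-2, so T₂ = 289.4 K.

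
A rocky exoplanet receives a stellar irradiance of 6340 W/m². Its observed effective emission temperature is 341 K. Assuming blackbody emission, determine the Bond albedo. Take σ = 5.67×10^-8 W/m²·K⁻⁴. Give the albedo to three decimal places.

0.516

Rearranging the radiative balance, α = 1 − 4σT⁴/S.
σT⁴ = 766.7 W/m², so 4σT⁴ = 3067 W/m².
1−α = 3067/6340 = 0.4837, so α = 0.5163.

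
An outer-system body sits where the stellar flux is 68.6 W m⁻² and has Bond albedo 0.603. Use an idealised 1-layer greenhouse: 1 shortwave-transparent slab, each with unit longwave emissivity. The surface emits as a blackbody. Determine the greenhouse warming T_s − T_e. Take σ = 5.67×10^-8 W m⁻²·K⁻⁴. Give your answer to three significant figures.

19.8 K

The effective emission temperature is T_e = [S(1−α)/(4σ)]^¼ = 104.7 K.
Surface: T_s = (2)^¼·T_e = 124.5 K.
So the greenhouse effect raises the surface by 124.5 − 104.7 = 19.81 K.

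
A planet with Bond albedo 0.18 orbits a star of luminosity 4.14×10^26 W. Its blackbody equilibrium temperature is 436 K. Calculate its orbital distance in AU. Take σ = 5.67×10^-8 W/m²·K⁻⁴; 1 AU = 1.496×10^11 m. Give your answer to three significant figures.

0.384 AU

Energy balance gives S = 4σT⁴/(1−α) = 9995 W/m².
S = L/(4πd²) → d = √(L/4πS) = √(4.14×10^26/(4π·9995)) = 5.741×10^10 m = 0.3838 AU.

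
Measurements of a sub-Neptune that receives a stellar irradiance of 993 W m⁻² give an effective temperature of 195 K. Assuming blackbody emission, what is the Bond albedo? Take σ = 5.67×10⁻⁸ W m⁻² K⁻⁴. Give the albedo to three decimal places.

From σT⁴ = S(1−α)/4 we invert for α: 1−α = 4σT⁴/S.
σT⁴ = 81.98 W m⁻², so 4σT⁴ = 327.9 W m⁻².
1−α = 327.9/993.0 = 0.3302, so α = 0.6698.

0.670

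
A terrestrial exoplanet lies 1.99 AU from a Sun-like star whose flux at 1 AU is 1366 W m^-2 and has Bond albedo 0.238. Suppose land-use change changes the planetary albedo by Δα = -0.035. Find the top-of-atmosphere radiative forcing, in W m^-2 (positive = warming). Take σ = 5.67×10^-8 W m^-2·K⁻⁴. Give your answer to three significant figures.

Flux at the orbit: S = 1366/(1.99)² = 344.9 W m^-2.
The change in absorbed flux is Δ[S(1−α)/4] = −SΔα/4 = 3.018 W m^-2.

3.02 W m^-2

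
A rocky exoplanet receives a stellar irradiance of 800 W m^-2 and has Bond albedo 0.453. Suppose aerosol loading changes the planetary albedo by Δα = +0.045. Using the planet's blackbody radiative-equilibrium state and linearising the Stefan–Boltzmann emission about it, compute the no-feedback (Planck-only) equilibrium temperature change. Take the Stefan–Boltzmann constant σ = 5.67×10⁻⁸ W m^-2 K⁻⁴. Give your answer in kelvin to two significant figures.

-4.3 K

Reference equilibrium: T_e = [S(1−α)/(4σ)]^(1/4) = 209.6 K.
The change in absorbed flux is Δ[S(1−α)/4] = −SΔα/4 = -9.000 W m^-2.
The Planck feedback parameter is 4σT_e³ = 2.088 W m^-2/K.
Hence the no-feedback warming is ΔF/(4σT_e³) = -4.31 K.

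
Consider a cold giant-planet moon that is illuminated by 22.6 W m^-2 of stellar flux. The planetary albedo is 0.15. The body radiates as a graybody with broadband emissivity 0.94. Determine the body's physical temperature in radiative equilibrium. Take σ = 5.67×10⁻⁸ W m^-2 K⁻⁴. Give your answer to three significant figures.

Averaging over the sphere, the absorbed flux is S(1−α)/4 = 4.803 W m^-2.
Equating to εσT⁴ with ε = 0.94: T = (4.803/0.94σ)^(1/4) = 97.43 K.

97.4 kelvin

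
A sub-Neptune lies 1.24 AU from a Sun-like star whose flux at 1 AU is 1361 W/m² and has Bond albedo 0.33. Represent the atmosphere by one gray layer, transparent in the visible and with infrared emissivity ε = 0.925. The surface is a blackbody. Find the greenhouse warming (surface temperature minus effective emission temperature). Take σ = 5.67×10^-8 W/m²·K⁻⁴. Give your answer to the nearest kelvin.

Flux at the orbit: S = 1361/(1.24)² = 885.1 W/m².
Effective emission temperature (TOA balance): σT_e⁴ = S(1−α)/4 = 148.3 W/m² → T_e = 226.1 K.
Surface balance with a leaky layer gives σT_s⁴ = σT_e⁴·2/(2−ε), so T_s = T_e·[2/(2−0.925)]^(1/4) = 264.1 K.
The atmosphere warms the surface by 37.97 K.

38 K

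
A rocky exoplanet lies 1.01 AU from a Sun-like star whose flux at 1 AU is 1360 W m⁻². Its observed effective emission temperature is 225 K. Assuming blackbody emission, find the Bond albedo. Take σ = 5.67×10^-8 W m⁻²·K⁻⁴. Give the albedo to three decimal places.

0.564

Flux at the orbit: S = 1360/(1.01)² = 1333 W m⁻².
Energy balance: S(1−α)/4 = σT⁴, so 1−α = 4σT⁴/S.
σT⁴ = 145.3 W m⁻², so 4σT⁴ = 581.3 W m⁻².
1−α = 581.3/1333 = 0.4360, so α = 0.5640.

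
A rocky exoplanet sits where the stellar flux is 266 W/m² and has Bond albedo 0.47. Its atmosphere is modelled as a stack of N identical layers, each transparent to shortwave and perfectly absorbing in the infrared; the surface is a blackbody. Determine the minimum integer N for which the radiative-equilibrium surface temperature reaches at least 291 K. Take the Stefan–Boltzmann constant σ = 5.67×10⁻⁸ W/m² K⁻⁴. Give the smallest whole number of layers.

OLR = S(1−α)/4 = 35.25 W/m²; the top layer radiates at T_e = 157.9 K.
Need (N+1)T_e⁴ ≥ T_s⁴, i.e. N+1 ≥ (291/157.9)⁴ = 11.536.
Rounding up, N = 11.

11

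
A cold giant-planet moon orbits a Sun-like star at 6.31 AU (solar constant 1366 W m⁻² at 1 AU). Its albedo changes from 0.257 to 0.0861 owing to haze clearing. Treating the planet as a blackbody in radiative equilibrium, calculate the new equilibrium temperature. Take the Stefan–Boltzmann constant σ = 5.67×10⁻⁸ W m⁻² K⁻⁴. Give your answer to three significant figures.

108 kelvin

Irradiance scales as 1/d², so S = 1366 W m⁻² × (1/6.31)² = 34.31 W m⁻².
T₂ = [S(1−α₂)/(4σ)]^(1/4) = [34.31·0.914/(4σ)]^(1/4) = 108.4 K.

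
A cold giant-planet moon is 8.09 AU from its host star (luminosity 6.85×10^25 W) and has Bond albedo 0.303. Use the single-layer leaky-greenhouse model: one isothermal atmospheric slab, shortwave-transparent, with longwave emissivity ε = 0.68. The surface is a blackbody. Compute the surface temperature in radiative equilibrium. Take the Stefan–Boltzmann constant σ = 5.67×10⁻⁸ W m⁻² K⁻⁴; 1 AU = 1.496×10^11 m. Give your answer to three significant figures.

64.5 K

Orbital distance: d = 8.09 AU = 1.210×10^12 m.
Spreading L over a sphere of radius d: S = 6.85×10^25/(4π·1.21×10^12²) = 3.722 W m⁻².
The planet radiates to space at T_e = [S(1−α)/(4σ)]^(1/4) = 58.15 K.
The surface balance (absorbed SW + ε·downward IR = σT_s⁴) with T_a⁴ = T_s⁴/2 reduces to T_s = T_e·[2/(2−ε)]^¼ = 64.52 K.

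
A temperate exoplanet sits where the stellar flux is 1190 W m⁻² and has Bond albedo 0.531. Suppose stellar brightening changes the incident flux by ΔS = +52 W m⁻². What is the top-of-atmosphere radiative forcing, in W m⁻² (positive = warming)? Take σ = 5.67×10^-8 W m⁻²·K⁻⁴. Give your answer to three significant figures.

6.10 W m⁻²

ΔF = Δ[S(1−α)]/4 = (1−0.531)·+52/4 = 6.097 W m⁻².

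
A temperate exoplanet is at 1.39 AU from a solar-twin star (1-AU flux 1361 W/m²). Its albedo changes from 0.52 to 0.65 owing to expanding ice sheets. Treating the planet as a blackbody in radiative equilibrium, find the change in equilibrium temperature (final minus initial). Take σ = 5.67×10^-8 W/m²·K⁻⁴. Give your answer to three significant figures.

-14.9 K

Flux at the orbit: S = 1361/(1.39)² = 704.4 W/m².
With α = 0.52, T₁ = 196.5 K.
After:  T₂ = [704.4·0.35/(4σ)]^(1/4) = 181.6 K.
Change: 181.6 − 196.5 = -14.92 K.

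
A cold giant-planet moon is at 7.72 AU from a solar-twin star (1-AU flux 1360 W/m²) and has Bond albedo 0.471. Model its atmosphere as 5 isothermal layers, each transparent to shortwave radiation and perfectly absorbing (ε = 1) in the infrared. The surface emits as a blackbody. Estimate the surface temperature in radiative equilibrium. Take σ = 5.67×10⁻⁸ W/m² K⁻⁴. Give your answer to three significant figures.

Irradiance scales as 1/d², so S = 1360 W/m² × (1/7.72)² = 22.82 W/m².
Top-of-atmosphere balance: σT_e⁴ = S(1−α)/4 = 3.018 W/m² → T_e = 85.41 K.
For an N-layer opaque stack, T_s⁴ = (N+1)T_e⁴, hence T_s = (6)^(1/4)×85.41 K = 133.7 K.

134 kelvin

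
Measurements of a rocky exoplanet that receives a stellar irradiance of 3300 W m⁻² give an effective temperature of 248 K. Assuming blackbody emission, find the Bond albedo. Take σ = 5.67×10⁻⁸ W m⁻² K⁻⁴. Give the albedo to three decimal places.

0.740

From σT⁴ = S(1−α)/4 we invert for α: 1−α = 4σT⁴/S.
σT⁴ = 214.5 W m⁻², so 4σT⁴ = 857.9 W m⁻².
1−α = 857.9/3300 = 0.2600, so α = 0.7400.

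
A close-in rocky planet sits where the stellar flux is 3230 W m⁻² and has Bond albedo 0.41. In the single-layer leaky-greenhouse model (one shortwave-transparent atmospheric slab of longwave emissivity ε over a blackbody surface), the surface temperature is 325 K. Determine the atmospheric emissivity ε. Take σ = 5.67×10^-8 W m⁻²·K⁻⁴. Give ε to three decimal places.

Effective temperature: T_e = [S(1−α)/(4σ)]^(1/4) = 302.8 K.
Inverting T_s⁴ = 2T_e⁴/(2−ε): (T_e/T_s)⁴ = 0.7531, so ε = 2(1 − 0.7531) = 0.4937.

0.494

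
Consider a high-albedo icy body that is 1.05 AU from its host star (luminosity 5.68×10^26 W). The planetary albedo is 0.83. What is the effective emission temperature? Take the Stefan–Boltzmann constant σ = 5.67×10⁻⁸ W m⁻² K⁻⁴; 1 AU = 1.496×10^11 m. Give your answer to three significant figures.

192 kelvin

d = 1.05 × 1.496×10^11 m = 1.571×10^11 m.
Flux at the orbit: S = L/(4πd²) = 5.68×10^26/(4π·(1.57×10^11)²) = 1832 W m⁻².
Averaging over the sphere, the absorbed flux is S(1−α)/4 = 77.85 W m⁻².
In equilibrium σT⁴ equals this, so T = 192.5 K.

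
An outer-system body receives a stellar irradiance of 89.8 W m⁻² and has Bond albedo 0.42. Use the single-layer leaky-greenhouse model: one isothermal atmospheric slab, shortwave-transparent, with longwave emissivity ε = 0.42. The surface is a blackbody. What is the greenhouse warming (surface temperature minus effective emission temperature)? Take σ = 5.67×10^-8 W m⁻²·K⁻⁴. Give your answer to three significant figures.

7.47 K

At the top of the atmosphere, σT_e⁴ = S(1−α)/4 = 13.02 W m⁻², giving T_e = 123.1 K.
For a single slab of emissivity ε, T_s⁴ = 2T_e⁴/(2−ε); thus T_s = 123.1·(1.266)^(1/4) = 130.6 K.
The atmosphere warms the surface by 7.472 K.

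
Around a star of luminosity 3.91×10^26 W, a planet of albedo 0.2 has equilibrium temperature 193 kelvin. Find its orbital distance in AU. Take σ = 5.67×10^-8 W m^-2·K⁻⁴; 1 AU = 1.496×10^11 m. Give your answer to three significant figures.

The flux needed for this T is 4σT⁴/(1−0.2) = 393.4 W m^-2.
From L = 4πd²S, d = √(3.91×10^26/(4π·393.4)) = 2.812×10^11 m = 1.880 AU.

1.88 AU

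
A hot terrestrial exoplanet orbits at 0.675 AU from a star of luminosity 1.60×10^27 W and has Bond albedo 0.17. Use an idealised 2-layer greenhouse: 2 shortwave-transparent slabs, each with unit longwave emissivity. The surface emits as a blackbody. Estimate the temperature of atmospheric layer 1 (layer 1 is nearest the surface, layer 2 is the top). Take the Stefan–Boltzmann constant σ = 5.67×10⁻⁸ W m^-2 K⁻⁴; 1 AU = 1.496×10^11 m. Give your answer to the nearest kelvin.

550 K

d = 0.675 × 1.496×10^11 m = 1.010×10^11 m.
Flux at the orbit: S = L/(4πd²) = 1.60×10^27/(4π·(1.01×10^11)²) = 12490 W m^-2.
OLR = S(1−α)/4 = 2591 W m^-2; the top layer radiates at T_e = 462.3 K.
In the N-layer model, layer k (counted from the surface) has T_k = (N+1−k)^(1/4)·T_e.
T_1 = (2)^(1/4)·462.3 = 549.8 K.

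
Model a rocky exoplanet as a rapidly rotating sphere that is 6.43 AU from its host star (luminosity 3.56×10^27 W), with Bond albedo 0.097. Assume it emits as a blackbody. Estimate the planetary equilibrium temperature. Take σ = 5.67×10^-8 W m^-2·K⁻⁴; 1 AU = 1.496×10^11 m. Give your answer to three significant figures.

d = 6.43 × 1.496×10^11 m = 9.619×10^11 m.
Spreading L over a sphere of radius d: S = 3.56×10^27/(4π·9.62×10^11²) = 306.2 W m^-2.
The planet absorbs (1−α)S over its disc πR² and re-emits over 4πR², so the mean absorbed flux is (1−0.097)·306.2/4 = 69.12 W m^-2.
Balancing against σT⁴: T = (69.12/5.67×10⁻⁸)^(1/4) = 186.9 K.

187 kelvin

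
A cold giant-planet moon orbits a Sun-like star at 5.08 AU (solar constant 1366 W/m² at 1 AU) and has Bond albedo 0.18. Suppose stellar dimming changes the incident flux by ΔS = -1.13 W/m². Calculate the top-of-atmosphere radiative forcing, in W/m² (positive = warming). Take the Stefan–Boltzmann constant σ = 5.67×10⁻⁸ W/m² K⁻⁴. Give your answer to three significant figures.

-0.232 W/m²

By the inverse-square law, S = 1366/5.08² = 52.93 W/m².
Only a fraction (1−α) is absorbed and it's spread over 4πR², so ΔF = (1−α)ΔS/4 = -0.2316 W/m².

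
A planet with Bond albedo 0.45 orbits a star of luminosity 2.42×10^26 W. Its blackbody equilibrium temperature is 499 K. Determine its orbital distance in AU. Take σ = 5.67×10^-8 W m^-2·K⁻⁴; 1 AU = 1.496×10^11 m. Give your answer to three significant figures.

0.183 AU

The flux needed for this T is 4σT⁴/(1−0.45) = 25570 W m^-2.
Then d = [L/(4πS)]^(1/2) = 2.744×10^10 m, i.e. 0.1835 AU.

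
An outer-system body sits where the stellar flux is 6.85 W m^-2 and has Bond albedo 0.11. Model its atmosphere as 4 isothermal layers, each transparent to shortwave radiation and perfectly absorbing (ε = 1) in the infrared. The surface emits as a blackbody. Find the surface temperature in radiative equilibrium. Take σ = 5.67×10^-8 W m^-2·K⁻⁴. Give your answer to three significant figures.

OLR = S(1−α)/4 = 1.524 W m^-2; the top layer radiates at T_e = 72.00 K.
For an N-layer opaque stack, T_s⁴ = (N+1)T_e⁴, hence T_s = (5)^(1/4)×72.00 K = 107.7 K.

108 K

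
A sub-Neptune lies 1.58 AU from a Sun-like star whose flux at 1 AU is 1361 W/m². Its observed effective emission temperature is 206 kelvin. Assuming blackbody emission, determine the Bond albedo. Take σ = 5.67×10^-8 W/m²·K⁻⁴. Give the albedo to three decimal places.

By the inverse-square law, S = 1361/1.58² = 545.2 W/m².
From σT⁴ = S(1−α)/4 we invert for α: 1−α = 4σT⁴/S.
σT⁴ = 102.1 W/m², so 4σT⁴ = 408.4 W/m².
1−α = 408.4/545.2 = 0.7491, so α = 0.2509.

0.251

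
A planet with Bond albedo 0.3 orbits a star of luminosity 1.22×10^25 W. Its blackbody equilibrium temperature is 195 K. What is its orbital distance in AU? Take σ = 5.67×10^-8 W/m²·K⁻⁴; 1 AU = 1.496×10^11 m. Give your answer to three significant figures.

The flux needed for this T is 4σT⁴/(1−0.3) = 468.5 W/m².
From L = 4πd²S, d = √(1.22×10^25/(4π·468.5)) = 4.552×10^10 m = 0.3043 AU.

0.304 AU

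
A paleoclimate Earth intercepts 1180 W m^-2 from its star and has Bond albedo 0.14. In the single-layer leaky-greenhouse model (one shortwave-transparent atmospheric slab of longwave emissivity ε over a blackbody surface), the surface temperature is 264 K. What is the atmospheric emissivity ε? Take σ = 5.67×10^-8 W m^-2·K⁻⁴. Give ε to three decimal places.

0.158

First, T_e = [1180·(1−0.14)/(4σ)]^(1/4) = 258.6 K.
T_s⁴ = T_e⁴·2/(2−ε) → ε = 2 − 2(T_e/T_s)⁴ = 2 − 2·(258.6/264)⁴ = 0.1577.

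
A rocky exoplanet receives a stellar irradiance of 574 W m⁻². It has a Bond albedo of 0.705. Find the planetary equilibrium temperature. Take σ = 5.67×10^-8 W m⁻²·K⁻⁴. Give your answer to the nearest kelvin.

165 K

Averaging over the sphere, the absorbed flux is S(1−α)/4 = 42.33 W m⁻².
In equilibrium σT⁴ equals this, so T = 165.3 K.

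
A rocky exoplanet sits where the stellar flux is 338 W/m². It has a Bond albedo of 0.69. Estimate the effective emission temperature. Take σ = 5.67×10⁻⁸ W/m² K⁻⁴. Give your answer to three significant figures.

147 K

Averaging over the sphere, the absorbed flux is S(1−α)/4 = 26.20 W/m².
Set σT⁴ = 26.20 → T = (26.20/σ)^(1/4) = 146.6 K.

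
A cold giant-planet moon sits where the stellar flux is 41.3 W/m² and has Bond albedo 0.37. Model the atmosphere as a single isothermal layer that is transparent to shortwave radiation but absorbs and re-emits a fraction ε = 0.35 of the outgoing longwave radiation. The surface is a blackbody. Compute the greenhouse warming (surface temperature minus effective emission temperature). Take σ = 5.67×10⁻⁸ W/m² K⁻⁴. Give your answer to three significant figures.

The planet radiates to space at T_e = [S(1−α)/(4σ)]^(1/4) = 103.5 K.
For a single slab of emissivity ε, T_s⁴ = 2T_e⁴/(2−ε); thus T_s = 103.5·(1.212)^(1/4) = 108.6 K.
The atmosphere warms the surface by 5.099 K.

5.10 K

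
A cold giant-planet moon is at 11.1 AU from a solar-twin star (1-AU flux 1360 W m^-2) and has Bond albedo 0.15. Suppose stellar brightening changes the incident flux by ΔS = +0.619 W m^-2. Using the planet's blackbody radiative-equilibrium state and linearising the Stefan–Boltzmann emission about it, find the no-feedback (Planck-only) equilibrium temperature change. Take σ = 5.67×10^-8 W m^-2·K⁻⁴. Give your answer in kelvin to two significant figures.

Flux at the orbit: S = 1360/(11.1)² = 11.04 W m^-2.
The baseline emission temperature is T_e = 80.20 K.
Only a fraction (1−α) is absorbed and it's spread over 4πR², so ΔF = (1−α)ΔS/4 = 0.1315 W m^-2.
The Planck feedback parameter is 4σT_e³ = 0.1170 W m^-2/K.
So ΔT₀ = 0.1315/0.1170 = 1.12 K.

1.1 K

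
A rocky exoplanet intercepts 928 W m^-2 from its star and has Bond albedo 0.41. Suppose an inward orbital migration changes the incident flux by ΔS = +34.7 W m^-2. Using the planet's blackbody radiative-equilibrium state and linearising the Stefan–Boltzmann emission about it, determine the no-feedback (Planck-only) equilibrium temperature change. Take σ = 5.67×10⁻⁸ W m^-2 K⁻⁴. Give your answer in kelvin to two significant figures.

Reference equilibrium: T_e = [S(1−α)/(4σ)]^(1/4) = 221.7 K.
Only a fraction (1−α) is absorbed and it's spread over 4πR², so ΔF = (1−α)ΔS/4 = 5.118 W m^-2.
Planck response: λ_P = 4σT_e³ = 4·5.67×10⁻⁸·(221.7)³ = 2.470 W m^-2/K.
Hence the no-feedback warming is ΔF/(4σT_e³) = 2.07 K.

2.1 K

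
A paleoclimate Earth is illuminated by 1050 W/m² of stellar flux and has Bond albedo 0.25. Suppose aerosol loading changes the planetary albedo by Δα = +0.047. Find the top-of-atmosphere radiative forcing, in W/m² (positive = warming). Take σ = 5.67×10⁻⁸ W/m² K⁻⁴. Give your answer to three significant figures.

-12.3 W/m²

The change in absorbed flux is Δ[S(1−α)/4] = −SΔα/4 = -12.34 W/m².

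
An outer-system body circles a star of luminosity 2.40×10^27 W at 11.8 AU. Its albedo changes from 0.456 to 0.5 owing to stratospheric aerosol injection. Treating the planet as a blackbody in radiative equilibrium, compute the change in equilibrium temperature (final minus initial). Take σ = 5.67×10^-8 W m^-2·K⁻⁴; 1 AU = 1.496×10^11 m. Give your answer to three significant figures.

d = 11.8 × 1.496×10^11 m = 1.765×10^12 m.
S = L/(4πd²) = 61.29 W m^-2.
Before: T₁ = [61.29·0.544/(4σ)]^(1/4) = 110.1 K.
After:  T₂ = [61.29·0.5/(4σ)]^(1/4) = 107.8 K.
ΔT = T₂ − T₁ = -2.297 K.

-2.30 K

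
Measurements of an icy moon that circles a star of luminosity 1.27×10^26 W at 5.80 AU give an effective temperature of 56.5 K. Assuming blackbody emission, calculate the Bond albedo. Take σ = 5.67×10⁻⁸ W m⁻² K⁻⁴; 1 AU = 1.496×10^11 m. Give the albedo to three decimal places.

d = 5.80 × 1.496×10^11 m = 8.677×10^11 m.
Flux at the orbit: S = L/(4πd²) = 1.27×10^26/(4π·(8.68×10^11)²) = 13.42 W m⁻².
Rearranging the radiative balance, α = 1 − 4σT⁴/S.
σT⁴ = 0.5778 W m⁻², so 4σT⁴ = 2.311 W m⁻².
Hence α = 1 − 2.311/13.42 = 0.8278.

0.828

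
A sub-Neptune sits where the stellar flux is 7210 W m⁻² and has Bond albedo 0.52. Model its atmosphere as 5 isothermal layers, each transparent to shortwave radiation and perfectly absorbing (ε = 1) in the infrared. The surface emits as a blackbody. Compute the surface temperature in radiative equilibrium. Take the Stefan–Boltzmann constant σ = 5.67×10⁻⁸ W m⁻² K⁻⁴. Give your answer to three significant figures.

550 kelvin

OLR = S(1−α)/4 = 865.2 W m⁻²; the top layer radiates at T_e = 351.5 K.
With N = 5 opaque layers, T_s = (N+1)^(1/4)·T_e = 6^(1/4)·351.5 = 550.1 K.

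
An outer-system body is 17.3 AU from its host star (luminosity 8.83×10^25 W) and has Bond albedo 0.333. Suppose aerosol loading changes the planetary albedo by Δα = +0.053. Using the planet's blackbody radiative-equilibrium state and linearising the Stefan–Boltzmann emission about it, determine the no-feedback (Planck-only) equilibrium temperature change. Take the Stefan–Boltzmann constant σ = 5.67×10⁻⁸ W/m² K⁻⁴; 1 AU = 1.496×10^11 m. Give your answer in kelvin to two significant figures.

d = 17.3 × 1.496×10^11 m = 2.588×10^12 m.
S = L/(4πd²) = 1.049 W/m².
Unperturbed T_e = [1.049·(1−0.333)/(4σ)]^¼ = 41.91 K.
ΔF = −(S/4)Δα = −(1.049/4)×(+0.053) = -0.01390 W/m².
Planck response: λ_P = 4σT_e³ = 4·5.67×10⁻⁸·(41.91)³ = 0.01670 W/m²/K.
ΔT₀ = ΔF/λ_P = -0.01390/0.01670 = -0.833 K.

-0.83 K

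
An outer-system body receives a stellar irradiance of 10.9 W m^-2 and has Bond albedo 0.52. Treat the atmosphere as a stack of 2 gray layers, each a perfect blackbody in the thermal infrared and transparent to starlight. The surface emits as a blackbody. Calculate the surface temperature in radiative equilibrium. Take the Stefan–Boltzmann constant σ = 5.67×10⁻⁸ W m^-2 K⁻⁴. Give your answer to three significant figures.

Top-of-atmosphere balance: σT_e⁴ = S(1−α)/4 = 1.308 W m^-2 → T_e = 69.30 K.
With N = 2 opaque layers, T_s = (N+1)^(1/4)·T_e = 3^(1/4)·69.30 = 91.21 K.

91.2 K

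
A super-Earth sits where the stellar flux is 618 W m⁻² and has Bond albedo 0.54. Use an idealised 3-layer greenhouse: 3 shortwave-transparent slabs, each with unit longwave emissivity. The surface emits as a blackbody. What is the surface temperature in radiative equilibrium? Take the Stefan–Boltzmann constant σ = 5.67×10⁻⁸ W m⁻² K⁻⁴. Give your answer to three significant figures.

266 K

OLR = S(1−α)/4 = 71.07 W m⁻²; the top layer radiates at T_e = 188.2 K.
Layer-by-layer balance gives σT_s⁴ = (N+1)σT_e⁴, so T_s = 4^¼·188.2 = 266.1 K.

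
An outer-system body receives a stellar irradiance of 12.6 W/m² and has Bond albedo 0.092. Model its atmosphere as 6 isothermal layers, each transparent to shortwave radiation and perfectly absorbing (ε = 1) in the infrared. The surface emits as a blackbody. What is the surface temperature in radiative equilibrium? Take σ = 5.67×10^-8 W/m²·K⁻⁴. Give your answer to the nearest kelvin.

137 K

Top-of-atmosphere balance: σT_e⁴ = S(1−α)/4 = 2.860 W/m² → T_e = 84.28 K.
For an N-layer opaque stack, T_s⁴ = (N+1)T_e⁴, hence T_s = (7)^(1/4)×84.28 K = 137.1 K.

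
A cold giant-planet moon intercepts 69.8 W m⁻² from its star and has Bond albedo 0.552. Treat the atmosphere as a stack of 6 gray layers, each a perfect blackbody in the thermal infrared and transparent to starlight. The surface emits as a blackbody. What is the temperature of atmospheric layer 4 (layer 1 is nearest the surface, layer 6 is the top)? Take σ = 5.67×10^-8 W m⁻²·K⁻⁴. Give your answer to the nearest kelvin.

143 K

OLR = S(1−α)/4 = 7.818 W m⁻²; the top layer radiates at T_e = 108.4 K.
In the N-layer model, layer k (counted from the surface) has T_k = (N+1−k)^(1/4)·T_e.
T_4 = (3)^(1/4)·108.4 = 142.6 K.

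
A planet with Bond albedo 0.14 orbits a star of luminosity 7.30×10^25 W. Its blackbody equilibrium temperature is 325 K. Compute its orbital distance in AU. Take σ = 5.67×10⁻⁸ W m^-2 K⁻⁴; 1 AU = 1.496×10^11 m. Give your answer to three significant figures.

Energy balance gives S = 4σT⁴/(1−α) = 2942 W m^-2.
Then d = [L/(4πS)]^(1/2) = 4.443×10^10 m, i.e. 0.2970 AU.

0.297 AU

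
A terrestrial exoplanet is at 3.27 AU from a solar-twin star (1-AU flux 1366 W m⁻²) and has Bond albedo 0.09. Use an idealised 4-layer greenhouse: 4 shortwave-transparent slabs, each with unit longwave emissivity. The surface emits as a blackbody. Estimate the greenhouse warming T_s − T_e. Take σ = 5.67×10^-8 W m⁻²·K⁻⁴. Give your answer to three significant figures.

Flux at the orbit: S = 1366/(3.27)² = 127.7 W m⁻².
The effective emission temperature is T_e = [S(1−α)/(4σ)]^¼ = 150.5 K.
Surface: T_s = (5)^¼·T_e = 225.0 K.
So the greenhouse effect raises the surface by 225.0 − 150.5 = 74.53 K.

74.5 K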